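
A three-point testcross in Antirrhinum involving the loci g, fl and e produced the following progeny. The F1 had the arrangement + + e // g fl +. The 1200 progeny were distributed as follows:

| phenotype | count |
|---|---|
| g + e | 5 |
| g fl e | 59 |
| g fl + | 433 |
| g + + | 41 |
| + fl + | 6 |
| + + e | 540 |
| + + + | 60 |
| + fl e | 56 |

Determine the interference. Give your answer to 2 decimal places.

The two rarest classes, g + e and + fl +, are the double crossovers. Comparing them with the parentals, only the g allele has switched, so g is the middle locus and the order is fl – g – e.
fl–g: (97 + 11)/1200 = 0.0900; g–e: (119 + 11)/1200 = 0.1083.
Expected DCO frequency = 0.0900 × 0.1083 ≈ 0.00975; observed = 11/1200 ≈ 0.00917.
Coefficient of coincidence = 0.00917/0.00975 ≈ 0.94; interference = 1 − 0.94 = 0.06.

0.06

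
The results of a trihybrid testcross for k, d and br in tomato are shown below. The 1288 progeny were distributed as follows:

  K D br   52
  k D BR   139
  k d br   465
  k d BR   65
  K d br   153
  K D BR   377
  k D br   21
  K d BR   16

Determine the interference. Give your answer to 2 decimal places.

The two most frequent reciprocal classes, k d br and K D BR, are the parental types, so the F1 was k d br / K D BR.
The two rarest classes, k D br and K d BR, are the double crossovers. Comparing them with the parentals, only the d allele has switched, so d is the middle locus and the order is br – d – k.
br–d: (117 + 37)/1288 = 0.1196; d–k: (292 + 37)/1288 = 0.2554.
Expected DCO frequency = 0.1196 × 0.2554 ≈ 0.03055; observed = 37/1288 ≈ 0.02873.
Coefficient of coincidence = 0.02873/0.03055 ≈ 0.94; interference = 1 − 0.94 = 0.06.

0.06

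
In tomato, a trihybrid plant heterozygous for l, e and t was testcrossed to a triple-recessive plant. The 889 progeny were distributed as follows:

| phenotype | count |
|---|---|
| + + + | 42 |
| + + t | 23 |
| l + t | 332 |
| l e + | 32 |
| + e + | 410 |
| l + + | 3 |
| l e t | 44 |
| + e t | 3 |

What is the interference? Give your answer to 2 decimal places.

0.05

The two most frequent reciprocal classes, l + t and + e +, are the parental types, so the F1 was l + t / + e +.
The two rarest classes, l + + and + e t, are the double crossovers. Comparing them with the parentals, only the t allele has switched, so t is the middle locus and the order is l – t – e.
l–t: (55 + 6)/889 = 0.0686; t–e: (86 + 6)/889 = 0.1035.
Expected DCO frequency = 0.0686 × 0.1035 ≈ 0.00710; observed = 6/889 ≈ 0.00675.
Coefficient of coincidence = 0.00675/0.00710 ≈ 0.95; interference = 1 − 0.95 = 0.05.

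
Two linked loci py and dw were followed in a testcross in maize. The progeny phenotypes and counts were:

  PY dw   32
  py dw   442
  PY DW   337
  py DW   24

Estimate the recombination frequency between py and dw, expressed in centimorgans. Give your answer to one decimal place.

6.7 centimorgans

The two most frequent classes, PY DW (337) and py dw (442), are the parental types, so the F1 was PY DW / py dw.
The recombinant classes are PY dw and py DW: 32 + 24 = 56.
Recombination frequency = 56/835 = 0.0671 ≈ 6.7%, i.e. 6.7 centimorgans.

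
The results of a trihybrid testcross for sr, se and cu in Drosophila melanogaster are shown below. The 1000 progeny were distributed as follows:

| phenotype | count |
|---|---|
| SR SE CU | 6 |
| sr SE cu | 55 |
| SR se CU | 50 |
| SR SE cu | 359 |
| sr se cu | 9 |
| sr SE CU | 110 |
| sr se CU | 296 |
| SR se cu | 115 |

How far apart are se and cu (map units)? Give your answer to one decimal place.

24.0 map units

The two most frequent reciprocal classes, SR SE cu and sr se CU, are the parental types, so the F1 was SR SE cu / sr se CU.
The two rarest classes, SR SE CU and sr se cu, are the double crossovers. Comparing them with the parentals, only the cu allele has switched, so cu is the middle locus and the order is sr – cu – se.
Crossovers in the cu–se interval produce the single-crossover classes SR se cu and sr SE CU (115 + 110 = 225) plus the double crossovers (15).
RF(cu–se) = (225 + 15) / 1000 = 240/1000 = 0.2400 → 24.0 map units.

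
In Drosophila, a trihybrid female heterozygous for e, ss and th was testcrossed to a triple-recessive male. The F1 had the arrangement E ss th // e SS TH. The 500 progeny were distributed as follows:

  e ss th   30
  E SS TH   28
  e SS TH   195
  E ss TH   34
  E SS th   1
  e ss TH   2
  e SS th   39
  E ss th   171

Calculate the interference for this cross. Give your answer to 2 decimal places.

The two rarest classes, E SS th and e ss TH, are the double crossovers. Comparing them with the parentals, only the ss allele has switched, so ss is the middle locus and the order is e – ss – th.
e–ss: (58 + 3)/500 = 0.1220; ss–th: (73 + 3)/500 = 0.1520.
Expected DCO frequency = 0.1220 × 0.1520 ≈ 0.01854; observed = 3/500 ≈ 0.00600.
Coefficient of coincidence = 0.00600/0.01854 ≈ 0.32; interference = 1 − 0.32 = 0.68.

0.68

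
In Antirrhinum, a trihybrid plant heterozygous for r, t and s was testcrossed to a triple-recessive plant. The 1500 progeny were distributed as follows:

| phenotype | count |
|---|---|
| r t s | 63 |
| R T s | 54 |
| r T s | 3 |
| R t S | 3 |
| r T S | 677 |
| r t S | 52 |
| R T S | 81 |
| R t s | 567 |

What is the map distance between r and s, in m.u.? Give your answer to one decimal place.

10.0 m.u.

The two most frequent reciprocal classes, R t s and r T S, are the parental types, so the F1 was R t s / r T S.
The two rarest classes, R t S and r T s, are the double crossovers. Comparing them with the parentals, only the s allele has switched, so s is the middle locus and the order is t – s – r.
Crossovers in the s–r interval produce the single-crossover classes r t s and R T S (63 + 81 = 144) plus the double crossovers (6).
RF(s–r) = (144 + 6) / 1500 = 150/1500 = 0.1000 → 10.0 m.u.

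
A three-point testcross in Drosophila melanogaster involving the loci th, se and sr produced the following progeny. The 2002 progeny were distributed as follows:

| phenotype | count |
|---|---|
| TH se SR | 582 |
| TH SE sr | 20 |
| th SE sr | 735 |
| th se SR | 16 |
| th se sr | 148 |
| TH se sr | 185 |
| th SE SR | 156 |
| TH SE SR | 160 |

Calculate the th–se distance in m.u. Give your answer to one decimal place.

17.2 m.u.

The two most frequent reciprocal classes, TH se SR and th SE sr, are the parental types, so the F1 was TH se SR / th SE sr.
The two rarest classes, th se SR and TH SE sr, are the double crossovers. Comparing them with the parentals, only the th allele has switched, so th is the middle locus and the order is se – th – sr.
Crossovers in the se–th interval produce the single-crossover classes TH SE SR and th se sr (160 + 148 = 308) plus the double crossovers (36).
RF(se–th) = (308 + 36) / 2002 = 344/2002 = 0.1718 → 17.2 m.u.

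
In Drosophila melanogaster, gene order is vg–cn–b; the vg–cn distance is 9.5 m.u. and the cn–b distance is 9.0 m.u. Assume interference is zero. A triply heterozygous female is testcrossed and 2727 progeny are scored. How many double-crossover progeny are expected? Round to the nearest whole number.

Map distances give recombination frequencies of 0.095 and 0.090 for the two intervals.
With no interference, expected double-crossover frequency = 0.095 × 0.090 = 0.00855.
Expected number = 0.00855 × 2727 = 23.32 ≈ 23.

23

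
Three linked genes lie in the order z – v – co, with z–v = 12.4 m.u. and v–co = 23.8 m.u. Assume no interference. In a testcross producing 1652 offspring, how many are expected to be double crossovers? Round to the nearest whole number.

Map distances give recombination frequencies of 0.124 and 0.238 for the two intervals.
With no interference, expected double-crossover frequency = 0.124 × 0.238 = 0.02951.
Expected number = 0.02951 × 1652 = 48.75 ≈ 49.

49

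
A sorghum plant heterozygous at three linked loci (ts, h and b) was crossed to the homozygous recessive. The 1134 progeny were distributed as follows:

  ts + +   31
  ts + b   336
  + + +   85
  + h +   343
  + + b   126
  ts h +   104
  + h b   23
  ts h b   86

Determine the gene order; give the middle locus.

The two most frequent reciprocal classes, + h + and ts + b, are the parental types, so the F1 was + h + / ts + b.
The two rarest classes, + h b and ts + +, are the double crossovers. Comparing them with the parentals, only the b allele has switched, so b is the middle locus and the order is ts – b – h.

b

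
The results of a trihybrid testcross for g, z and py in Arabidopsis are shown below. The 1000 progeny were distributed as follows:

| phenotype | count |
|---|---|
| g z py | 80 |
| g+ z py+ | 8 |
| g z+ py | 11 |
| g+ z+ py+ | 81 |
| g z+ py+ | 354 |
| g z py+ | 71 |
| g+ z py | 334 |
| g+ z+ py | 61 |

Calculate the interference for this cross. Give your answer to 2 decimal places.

0.30

The two most frequent reciprocal classes, g z+ py+ and g+ z py, are the parental types, so the F1 was g z+ py+ / g+ z py.
The two rarest classes, g z+ py and g+ z py+, are the double crossovers. Comparing them with the parentals, only the py allele has switched, so py is the middle locus and the order is g – py – z.
g–py: (161 + 19)/1000 = 0.1800; py–z: (132 + 19)/1000 = 0.1510.
Expected DCO frequency = 0.1800 × 0.1510 ≈ 0.02718; observed = 19/1000 ≈ 0.01900.
Coefficient of coincidence = 0.01900/0.02718 ≈ 0.70; interference = 1 − 0.70 = 0.30.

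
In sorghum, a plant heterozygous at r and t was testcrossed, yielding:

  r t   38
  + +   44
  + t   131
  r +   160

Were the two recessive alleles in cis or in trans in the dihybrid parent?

The two most frequent classes are + t (131) and r + (160); these are the parental (non-recombinant) types.
So the F1 carried + t on one chromosome and r + on the other — the recessive alleles are on opposite chromosomes (trans / repulsion).

trans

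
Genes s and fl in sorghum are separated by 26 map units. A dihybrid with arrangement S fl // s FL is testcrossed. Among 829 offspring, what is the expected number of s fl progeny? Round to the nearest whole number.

108

A map distance of 26 map units corresponds to a recombination frequency of 0.260.
The F1 is S fl / s FL, so s fl is a recombinant gamete class with expected frequency r/2 = 0.260/2 = 0.1300.
Expected number = 0.1300 × 829 = 107.77 ≈ 108.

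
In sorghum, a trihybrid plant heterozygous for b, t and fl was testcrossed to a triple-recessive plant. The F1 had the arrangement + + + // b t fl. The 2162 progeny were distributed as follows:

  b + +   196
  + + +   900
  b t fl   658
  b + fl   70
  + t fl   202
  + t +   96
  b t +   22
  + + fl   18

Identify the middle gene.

The two rarest classes, + + fl and b t +, are the double crossovers. Comparing them with the parentals, only the fl allele has switched, so fl is the middle locus and the order is t – fl – b.

fl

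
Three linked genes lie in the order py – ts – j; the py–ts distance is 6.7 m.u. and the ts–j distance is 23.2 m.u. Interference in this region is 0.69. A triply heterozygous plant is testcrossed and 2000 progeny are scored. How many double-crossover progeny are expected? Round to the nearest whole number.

Map distances give recombination frequencies of 0.067 and 0.232 for the two intervals.
With interference 0.69 (so coincidence = 0.31), expected double-crossover frequency = 0.067 × 0.232 × 0.31 = 0.00482.
Expected number = 0.00482 × 2000 = 9.64 ≈ 10.

10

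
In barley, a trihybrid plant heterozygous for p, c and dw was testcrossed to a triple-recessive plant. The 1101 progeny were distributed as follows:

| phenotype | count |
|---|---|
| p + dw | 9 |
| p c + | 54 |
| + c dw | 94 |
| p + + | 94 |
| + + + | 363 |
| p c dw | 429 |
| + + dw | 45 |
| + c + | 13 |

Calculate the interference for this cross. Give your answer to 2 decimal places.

0.05

The two most frequent reciprocal classes, p c dw and + + +, are the parental types, so the F1 was p c dw / + + +.
The two rarest classes, p + dw and + c +, are the double crossovers. Comparing them with the parentals, only the c allele has switched, so c is the middle locus and the order is p – c – dw.
p–c: (188 + 22)/1101 = 0.1907; c–dw: (99 + 22)/1101 = 0.1099.
Expected DCO frequency = 0.1907 × 0.1099 ≈ 0.02096; observed = 22/1101 ≈ 0.01998.
Coefficient of coincidence = 0.01998/0.02096 ≈ 0.95; interference = 1 − 0.95 = 0.05.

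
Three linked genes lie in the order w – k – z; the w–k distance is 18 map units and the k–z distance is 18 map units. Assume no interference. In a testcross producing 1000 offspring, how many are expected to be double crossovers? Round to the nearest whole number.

32

Map distances give recombination frequencies of 0.180 and 0.180 for the two intervals.
With no interference, expected double-crossover frequency = 0.180 × 0.180 = 0.03240.
Expected number = 0.03240 × 1000 = 32.40 ≈ 32.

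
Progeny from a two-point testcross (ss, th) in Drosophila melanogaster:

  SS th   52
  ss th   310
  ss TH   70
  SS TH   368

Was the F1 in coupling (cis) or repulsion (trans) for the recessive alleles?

The two most frequent classes are SS TH (368) and ss th (310); these are the parental (non-recombinant) types.
So the F1 carried SS TH on one chromosome and ss th on the other — the recessive alleles are on the same chromosome (cis / coupling).

cis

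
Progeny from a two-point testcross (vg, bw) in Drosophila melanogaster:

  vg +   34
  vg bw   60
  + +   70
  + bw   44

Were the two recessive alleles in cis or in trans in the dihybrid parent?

The two most frequent classes are + + (70) and vg bw (60); these are the parental (non-recombinant) types.
So the F1 carried + + on one chromosome and vg bw on the other — the recessive alleles are on the same chromosome (cis / coupling).

cis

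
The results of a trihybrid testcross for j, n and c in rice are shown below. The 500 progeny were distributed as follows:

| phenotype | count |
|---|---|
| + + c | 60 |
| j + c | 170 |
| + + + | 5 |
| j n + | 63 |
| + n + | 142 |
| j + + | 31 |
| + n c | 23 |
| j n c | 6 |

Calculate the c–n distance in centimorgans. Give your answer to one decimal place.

The two most frequent reciprocal classes, j + c and + n +, are the parental types, so the F1 was j + c / + n +.
The two rarest classes, j n c and + + +, are the double crossovers. Comparing them with the parentals, only the n allele has switched, so n is the middle locus and the order is c – n – j.
Crossovers in the c–n interval produce the single-crossover classes j + + and + n c (31 + 23 = 54) plus the double crossovers (11).
RF(c–n) = (54 + 11) / 500 = 65/500 = 0.1300 → 13.0 centimorgans.

13.0 centimorgans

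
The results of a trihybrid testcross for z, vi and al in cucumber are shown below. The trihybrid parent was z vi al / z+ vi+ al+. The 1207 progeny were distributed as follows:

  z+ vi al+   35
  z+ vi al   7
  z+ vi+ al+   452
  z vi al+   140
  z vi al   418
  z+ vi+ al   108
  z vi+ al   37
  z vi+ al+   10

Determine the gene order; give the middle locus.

The two rarest classes, z+ vi al and z vi+ al+, are the double crossovers. Comparing them with the parentals, only the z allele has switched, so z is the middle locus and the order is al – z – vi.

z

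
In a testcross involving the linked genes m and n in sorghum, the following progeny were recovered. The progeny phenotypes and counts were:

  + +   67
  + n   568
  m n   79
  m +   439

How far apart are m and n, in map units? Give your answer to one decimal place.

The two most frequent classes, + n (568) and m + (439), are the parental types, so the F1 was + n / m +.
The recombinant classes are + + and m n: 67 + 79 = 146.
Recombination frequency = 146/1153 = 0.1266 ≈ 12.7%, i.e. 12.7 map units.

12.7 map units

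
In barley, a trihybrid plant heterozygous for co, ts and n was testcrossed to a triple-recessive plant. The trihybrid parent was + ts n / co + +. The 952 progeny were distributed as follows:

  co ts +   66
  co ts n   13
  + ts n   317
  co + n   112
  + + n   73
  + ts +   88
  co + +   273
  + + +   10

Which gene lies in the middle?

The two rarest classes, co ts n and + + +, are the double crossovers. Comparing them with the parentals, only the co allele has switched, so co is the middle locus and the order is n – co – ts.

co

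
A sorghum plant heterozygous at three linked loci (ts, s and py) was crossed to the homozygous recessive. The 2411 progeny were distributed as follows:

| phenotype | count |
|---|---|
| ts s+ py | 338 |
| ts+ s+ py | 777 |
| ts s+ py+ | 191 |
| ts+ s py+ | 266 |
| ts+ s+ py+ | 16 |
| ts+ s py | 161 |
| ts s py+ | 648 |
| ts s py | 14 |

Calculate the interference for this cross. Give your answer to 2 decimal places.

The two most frequent reciprocal classes, ts+ s+ py and ts s py+, are the parental types, so the F1 was ts+ s+ py / ts s py+.
The two rarest classes, ts+ s+ py+ and ts s py, are the double crossovers. Comparing them with the parentals, only the py allele has switched, so py is the middle locus and the order is ts – py – s.
ts–py: (604 + 30)/2411 = 0.2630; py–s: (352 + 30)/2411 = 0.1584.
Expected DCO frequency = 0.2630 × 0.1584 ≈ 0.04166; observed = 30/2411 ≈ 0.01244.
Coefficient of coincidence = 0.01244/0.04166 ≈ 0.30; interference = 1 − 0.30 = 0.70.

0.70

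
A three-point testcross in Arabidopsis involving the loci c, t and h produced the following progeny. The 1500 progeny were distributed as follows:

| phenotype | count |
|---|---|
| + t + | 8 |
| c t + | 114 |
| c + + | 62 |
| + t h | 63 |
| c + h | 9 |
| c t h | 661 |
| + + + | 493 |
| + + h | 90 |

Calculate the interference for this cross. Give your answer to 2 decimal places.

The two most frequent reciprocal classes, c t h and + + +, are the parental types, so the F1 was c t h / + + +.
The two rarest classes, c + h and + t +, are the double crossovers. Comparing them with the parentals, only the t allele has switched, so t is the middle locus and the order is h – t – c.
h–t: (204 + 17)/1500 = 0.1473; t–c: (125 + 17)/1500 = 0.0947.
Expected DCO frequency = 0.1473 × 0.0947 ≈ 0.01395; observed = 17/1500 ≈ 0.01133.
Coefficient of coincidence = 0.01133/0.01395 ≈ 0.81; interference = 1 − 0.81 = 0.19.

0.19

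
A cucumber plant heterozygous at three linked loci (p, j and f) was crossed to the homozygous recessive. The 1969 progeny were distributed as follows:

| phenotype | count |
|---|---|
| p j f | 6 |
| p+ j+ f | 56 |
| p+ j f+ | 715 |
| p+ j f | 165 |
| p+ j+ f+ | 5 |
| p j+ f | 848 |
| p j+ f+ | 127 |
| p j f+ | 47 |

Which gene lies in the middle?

j

The two most frequent reciprocal classes, p j+ f and p+ j f+, are the parental types, so the F1 was p j+ f / p+ j f+.
The two rarest classes, p j f and p+ j+ f+, are the double crossovers. Comparing them with the parentals, only the j allele has switched, so j is the middle locus and the order is p – j – f.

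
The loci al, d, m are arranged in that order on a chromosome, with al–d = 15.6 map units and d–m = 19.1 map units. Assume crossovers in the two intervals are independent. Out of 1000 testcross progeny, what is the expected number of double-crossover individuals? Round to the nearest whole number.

30

Map distances give recombination frequencies of 0.156 and 0.191 for the two intervals.
With no interference, expected double-crossover frequency = 0.156 × 0.191 = 0.02980.
Expected number = 0.02980 × 1000 = 29.80 ≈ 30.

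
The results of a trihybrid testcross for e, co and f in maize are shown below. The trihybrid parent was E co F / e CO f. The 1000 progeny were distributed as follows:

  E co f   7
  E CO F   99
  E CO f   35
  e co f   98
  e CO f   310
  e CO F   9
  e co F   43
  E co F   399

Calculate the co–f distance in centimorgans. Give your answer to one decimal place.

21.3 centimorgans

The two rarest classes, E co f and e CO F, are the double crossovers. Comparing them with the parentals, only the f allele has switched, so f is the middle locus and the order is co – f – e.
Crossovers in the co–f interval produce the single-crossover classes E CO F and e co f (99 + 98 = 197) plus the double crossovers (16).
RF(co–f) = (197 + 16) / 1000 = 213/1000 = 0.2130 → 21.3 centimorgans.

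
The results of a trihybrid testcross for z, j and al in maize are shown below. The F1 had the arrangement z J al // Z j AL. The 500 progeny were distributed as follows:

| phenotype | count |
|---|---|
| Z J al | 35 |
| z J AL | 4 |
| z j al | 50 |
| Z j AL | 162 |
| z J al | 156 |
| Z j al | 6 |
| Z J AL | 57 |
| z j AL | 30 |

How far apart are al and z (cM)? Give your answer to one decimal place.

15.0 cM

The two rarest classes, z J AL and Z j al, are the double crossovers. Comparing them with the parentals, only the al allele has switched, so al is the middle locus and the order is j – al – z.
Crossovers in the al–z interval produce the single-crossover classes Z J al and z j AL (35 + 30 = 65) plus the double crossovers (10).
RF(al–z) = (65 + 10) / 500 = 75/500 = 0.1500 → 15.0 cM.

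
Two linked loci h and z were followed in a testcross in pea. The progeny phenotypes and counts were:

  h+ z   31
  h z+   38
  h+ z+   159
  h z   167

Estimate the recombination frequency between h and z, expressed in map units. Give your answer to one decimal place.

The two most frequent classes, h+ z+ (159) and h z (167), are the parental types, so the F1 was h+ z+ / h z.
The recombinant classes are h+ z and h z+: 31 + 38 = 69.
Recombination frequency = 69/395 = 0.1747 ≈ 17.5%, i.e. 17.5 map units.

17.5 map units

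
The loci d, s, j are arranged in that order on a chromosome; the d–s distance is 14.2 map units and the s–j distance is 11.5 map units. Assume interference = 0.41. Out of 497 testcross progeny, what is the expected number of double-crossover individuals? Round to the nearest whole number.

5

Map distances give recombination frequencies of 0.142 and 0.115 for the two intervals.
With interference 0.41 (so coincidence = 0.59), expected double-crossover frequency = 0.142 × 0.115 × 0.59 = 0.00963.
Expected number = 0.00963 × 497 = 4.79 ≈ 5.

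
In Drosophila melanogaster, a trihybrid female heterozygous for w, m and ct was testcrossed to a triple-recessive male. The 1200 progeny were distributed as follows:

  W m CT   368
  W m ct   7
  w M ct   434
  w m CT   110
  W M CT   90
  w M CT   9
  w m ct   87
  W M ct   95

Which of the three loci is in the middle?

ct

The two most frequent reciprocal classes, W m CT and w M ct, are the parental types, so the F1 was W m CT / w M ct.
The two rarest classes, W m ct and w M CT, are the double crossovers. Comparing them with the parentals, only the ct allele has switched, so ct is the middle locus and the order is w – ct – m.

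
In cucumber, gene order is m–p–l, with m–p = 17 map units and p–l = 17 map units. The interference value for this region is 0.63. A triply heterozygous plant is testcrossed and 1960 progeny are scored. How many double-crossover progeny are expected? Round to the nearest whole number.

21

Map distances give recombination frequencies of 0.170 and 0.170 for the two intervals.
With interference 0.63 (so coincidence = 0.37), expected double-crossover frequency = 0.170 × 0.170 × 0.37 = 0.01069.
Expected number = 0.01069 × 1960 = 20.96 ≈ 21.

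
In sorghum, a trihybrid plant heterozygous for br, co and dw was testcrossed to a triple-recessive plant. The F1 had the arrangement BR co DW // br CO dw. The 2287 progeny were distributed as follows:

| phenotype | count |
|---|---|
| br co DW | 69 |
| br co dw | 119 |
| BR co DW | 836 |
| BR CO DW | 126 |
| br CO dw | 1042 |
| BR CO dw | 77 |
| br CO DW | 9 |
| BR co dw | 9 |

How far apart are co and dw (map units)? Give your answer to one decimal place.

The two rarest classes, BR co dw and br CO DW, are the double crossovers. Comparing them with the parentals, only the dw allele has switched, so dw is the middle locus and the order is co – dw – br.
Crossovers in the co–dw interval produce the single-crossover classes BR CO DW and br co dw (126 + 119 = 245) plus the double crossovers (18).
RF(co–dw) = (245 + 18) / 2287 = 263/2287 = 0.1150 → 11.5 map units.

11.5 map units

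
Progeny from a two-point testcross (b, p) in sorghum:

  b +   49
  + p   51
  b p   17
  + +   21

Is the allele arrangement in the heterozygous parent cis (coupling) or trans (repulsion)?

The two most frequent classes are + p (51) and b + (49); these are the parental (non-recombinant) types.
So the F1 carried + p on one chromosome and b + on the other — the recessive alleles are on opposite chromosomes (trans / repulsion).

trans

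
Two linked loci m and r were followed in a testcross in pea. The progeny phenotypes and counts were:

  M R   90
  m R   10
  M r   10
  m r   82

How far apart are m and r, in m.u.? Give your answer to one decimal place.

10.4 m.u.

The two most frequent classes, M R (90) and m r (82), are the parental types, so the F1 was M R / m r.
The recombinant classes are M r and m R: 10 + 10 = 20.
Recombination frequency = 20/192 = 0.1042 ≈ 10.4%, i.e. 10.4 m.u.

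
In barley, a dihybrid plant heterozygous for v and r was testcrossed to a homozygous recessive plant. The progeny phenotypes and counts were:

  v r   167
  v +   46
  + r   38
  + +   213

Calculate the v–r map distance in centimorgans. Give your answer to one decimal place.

18.1 centimorgans

The two most frequent classes, + + (213) and v r (167), are the parental types, so the F1 was + + / v r.
The recombinant classes are + r and v +: 38 + 46 = 84.
Recombination frequency = 84/464 = 0.1810 ≈ 18.1%, i.e. 18.1 centimorgans.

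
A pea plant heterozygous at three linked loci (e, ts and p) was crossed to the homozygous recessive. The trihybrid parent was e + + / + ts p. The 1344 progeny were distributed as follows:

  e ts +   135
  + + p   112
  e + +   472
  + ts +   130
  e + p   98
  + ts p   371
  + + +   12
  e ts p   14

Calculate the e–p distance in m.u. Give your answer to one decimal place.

18.9 m.u.

The two rarest classes, + + + and e ts p, are the double crossovers. Comparing them with the parentals, only the e allele has switched, so e is the middle locus and the order is p – e – ts.
Crossovers in the p–e interval produce the single-crossover classes e + p and + ts + (98 + 130 = 228) plus the double crossovers (26).
RF(p–e) = (228 + 26) / 1344 = 254/1344 = 0.1890 → 18.9 m.u.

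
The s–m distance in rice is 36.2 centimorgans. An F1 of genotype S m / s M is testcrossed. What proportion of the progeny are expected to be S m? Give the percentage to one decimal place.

31.9%

A map distance of 36.2 centimorgans corresponds to a recombination frequency of 0.362.
The F1 is S m / s M, so S m is a parental gamete class with expected frequency (1 − r)/2 = 0.638/2 = 0.3190.
That is 0.3190 = 31.9% of the progeny.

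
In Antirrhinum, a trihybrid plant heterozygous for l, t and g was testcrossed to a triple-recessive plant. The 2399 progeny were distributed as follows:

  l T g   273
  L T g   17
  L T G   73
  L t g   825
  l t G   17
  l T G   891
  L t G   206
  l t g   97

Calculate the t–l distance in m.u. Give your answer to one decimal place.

8.5 m.u.

The two most frequent reciprocal classes, L t g and l T G, are the parental types, so the F1 was L t g / l T G.
The two rarest classes, L T g and l t G, are the double crossovers. Comparing them with the parentals, only the t allele has switched, so t is the middle locus and the order is g – t – l.
Crossovers in the t–l interval produce the single-crossover classes l t g and L T G (97 + 73 = 170) plus the double crossovers (34).
RF(t–l) = (170 + 34) / 2399 = 204/2399 = 0.0850 → 8.5 m.u.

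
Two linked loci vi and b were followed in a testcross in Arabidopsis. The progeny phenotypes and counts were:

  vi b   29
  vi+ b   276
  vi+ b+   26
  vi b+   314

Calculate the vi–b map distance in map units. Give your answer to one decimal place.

The two most frequent classes, vi+ b (276) and vi b+ (314), are the parental types, so the F1 was vi+ b / vi b+.
The recombinant classes are vi+ b+ and vi b: 26 + 29 = 55.
Recombination frequency = 55/645 = 0.0853 ≈ 8.5%, i.e. 8.5 map units.

8.5 map units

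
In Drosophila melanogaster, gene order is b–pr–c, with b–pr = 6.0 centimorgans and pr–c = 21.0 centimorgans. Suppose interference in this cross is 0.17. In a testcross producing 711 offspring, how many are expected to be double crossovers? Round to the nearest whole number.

7

Map distances give recombination frequencies of 0.060 and 0.210 for the two intervals.
With interference 0.17 (so coincidence = 0.83), expected double-crossover frequency = 0.060 × 0.210 × 0.83 = 0.01046.
Expected number = 0.01046 × 711 = 7.44 ≈ 7.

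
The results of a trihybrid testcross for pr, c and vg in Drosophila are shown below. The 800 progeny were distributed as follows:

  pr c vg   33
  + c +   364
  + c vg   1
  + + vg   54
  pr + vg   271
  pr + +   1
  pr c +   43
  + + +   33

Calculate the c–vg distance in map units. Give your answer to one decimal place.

8.5 map units

The two most frequent reciprocal classes, + c + and pr + vg, are the parental types, so the F1 was + c + / pr + vg.
The two rarest classes, + c vg and pr + +, are the double crossovers. Comparing them with the parentals, only the vg allele has switched, so vg is the middle locus and the order is c – vg – pr.
Crossovers in the c–vg interval produce the single-crossover classes + + + and pr c vg (33 + 33 = 66) plus the double crossovers (2).
RF(c–vg) = (66 + 2) / 800 = 68/800 = 0.0850 → 8.5 map units.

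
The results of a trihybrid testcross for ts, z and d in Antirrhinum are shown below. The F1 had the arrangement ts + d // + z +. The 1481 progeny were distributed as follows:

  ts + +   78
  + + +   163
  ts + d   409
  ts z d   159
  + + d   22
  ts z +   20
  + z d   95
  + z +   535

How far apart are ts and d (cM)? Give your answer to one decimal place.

The two rarest classes, + + d and ts z +, are the double crossovers. Comparing them with the parentals, only the ts allele has switched, so ts is the middle locus and the order is z – ts – d.
Crossovers in the ts–d interval produce the single-crossover classes ts + + and + z d (78 + 95 = 173) plus the double crossovers (42).
RF(ts–d) = (173 + 42) / 1481 = 215/1481 = 0.1452 → 14.5 cM.

14.5 cM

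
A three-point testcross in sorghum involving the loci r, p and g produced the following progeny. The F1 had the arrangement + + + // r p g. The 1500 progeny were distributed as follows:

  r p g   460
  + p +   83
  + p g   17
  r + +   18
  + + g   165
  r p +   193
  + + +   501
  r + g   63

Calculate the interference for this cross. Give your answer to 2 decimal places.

0.26

The two rarest classes, r + + and + p g, are the double crossovers. Comparing them with the parentals, only the r allele has switched, so r is the middle locus and the order is p – r – g.
p–r: (146 + 35)/1500 = 0.1207; r–g: (358 + 35)/1500 = 0.2620.
Expected DCO frequency = 0.1207 × 0.2620 ≈ 0.03162; observed = 35/1500 ≈ 0.02333.
Coefficient of coincidence = 0.02333/0.03162 ≈ 0.74; interference = 1 − 0.74 = 0.26.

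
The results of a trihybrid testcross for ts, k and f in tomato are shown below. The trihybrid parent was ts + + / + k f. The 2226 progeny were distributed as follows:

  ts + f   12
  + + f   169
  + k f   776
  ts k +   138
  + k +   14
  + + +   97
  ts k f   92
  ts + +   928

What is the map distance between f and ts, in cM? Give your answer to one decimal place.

The two rarest classes, ts + f and + k +, are the double crossovers. Comparing them with the parentals, only the f allele has switched, so f is the middle locus and the order is k – f – ts.
Crossovers in the f–ts interval produce the single-crossover classes + + + and ts k f (97 + 92 = 189) plus the double crossovers (26).
RF(f–ts) = (189 + 26) / 2226 = 215/2226 = 0.0966 → 9.7 cM.

9.7 cM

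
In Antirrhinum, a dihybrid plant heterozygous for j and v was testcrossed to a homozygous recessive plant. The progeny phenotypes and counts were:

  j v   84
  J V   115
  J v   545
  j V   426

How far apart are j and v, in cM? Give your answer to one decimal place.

17.0 cM

The two most frequent classes, J v (545) and j V (426), are the parental types, so the F1 was J v / j V.
The recombinant classes are J V and j v: 115 + 84 = 199.
Recombination frequency = 199/1170 = 0.1701 ≈ 17.0%, i.e. 17.0 cM.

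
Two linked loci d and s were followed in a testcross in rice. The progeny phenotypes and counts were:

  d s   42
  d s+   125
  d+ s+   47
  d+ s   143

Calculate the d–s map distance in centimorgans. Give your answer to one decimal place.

24.9 centimorgans

The two most frequent classes, d+ s (143) and d s+ (125), are the parental types, so the F1 was d+ s / d s+.
The recombinant classes are d+ s+ and d s: 47 + 42 = 89.
Recombination frequency = 89/357 = 0.2493 ≈ 24.9%, i.e. 24.9 centimorgans.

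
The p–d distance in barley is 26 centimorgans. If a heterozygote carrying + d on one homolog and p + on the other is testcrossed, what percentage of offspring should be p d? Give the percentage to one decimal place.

13.0%

A map distance of 26 centimorgans corresponds to a recombination frequency of 0.260.
The F1 is + d / p +, so p d is a recombinant gamete class with expected frequency r/2 = 0.260/2 = 0.1300.
That is 0.1300 = 13.0% of the progeny.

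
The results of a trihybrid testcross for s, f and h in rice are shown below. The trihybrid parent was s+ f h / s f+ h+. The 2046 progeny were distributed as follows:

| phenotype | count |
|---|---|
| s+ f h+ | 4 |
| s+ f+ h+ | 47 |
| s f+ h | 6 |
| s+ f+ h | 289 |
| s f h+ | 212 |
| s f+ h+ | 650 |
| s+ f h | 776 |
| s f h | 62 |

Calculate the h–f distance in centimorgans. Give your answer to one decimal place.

The two rarest classes, s+ f h+ and s f+ h, are the double crossovers. Comparing them with the parentals, only the h allele has switched, so h is the middle locus and the order is f – h – s.
Crossovers in the f–h interval produce the single-crossover classes s+ f+ h and s f h+ (289 + 212 = 501) plus the double crossovers (10).
RF(f–h) = (501 + 10) / 2046 = 511/2046 = 0.2498 → 25.0 centimorgans.

25.0 centimorgans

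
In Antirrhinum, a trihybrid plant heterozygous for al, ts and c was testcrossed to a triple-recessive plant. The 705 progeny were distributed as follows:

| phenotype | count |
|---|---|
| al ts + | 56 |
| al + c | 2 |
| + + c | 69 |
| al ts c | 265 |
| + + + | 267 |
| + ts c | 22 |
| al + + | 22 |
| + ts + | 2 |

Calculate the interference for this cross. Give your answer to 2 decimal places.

0.54

The two most frequent reciprocal classes, al ts c and + + +, are the parental types, so the F1 was al ts c / + + +.
The two rarest classes, al + c and + ts +, are the double crossovers. Comparing them with the parentals, only the ts allele has switched, so ts is the middle locus and the order is al – ts – c.
al–ts: (44 + 4)/705 = 0.0681; ts–c: (125 + 4)/705 = 0.1830.
Expected DCO frequency = 0.0681 × 0.1830 ≈ 0.01246; observed = 4/705 ≈ 0.00567.
Coefficient of coincidence = 0.00567/0.01246 ≈ 0.46; interference = 1 − 0.46 = 0.54.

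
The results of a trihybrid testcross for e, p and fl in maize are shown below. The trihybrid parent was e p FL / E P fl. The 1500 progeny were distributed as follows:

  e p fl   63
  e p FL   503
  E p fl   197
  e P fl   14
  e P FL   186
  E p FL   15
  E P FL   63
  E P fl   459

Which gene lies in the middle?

e

The two rarest classes, E p FL and e P fl, are the double crossovers. Comparing them with the parentals, only the e allele has switched, so e is the middle locus and the order is fl – e – p.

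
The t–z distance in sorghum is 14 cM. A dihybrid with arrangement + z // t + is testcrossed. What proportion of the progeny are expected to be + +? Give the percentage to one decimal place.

A map distance of 14 cM corresponds to a recombination frequency of 0.140.
The F1 is + z / t +, so + + is a recombinant gamete class with expected frequency r/2 = 0.140/2 = 0.0700.
That is 0.0700 = 7.0% of the progeny.

7.0%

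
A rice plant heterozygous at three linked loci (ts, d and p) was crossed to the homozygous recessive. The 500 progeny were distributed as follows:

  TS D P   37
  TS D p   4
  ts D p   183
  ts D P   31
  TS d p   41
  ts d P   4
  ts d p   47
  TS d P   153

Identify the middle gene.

ts

The two most frequent reciprocal classes, ts D p and TS d P, are the parental types, so the F1 was ts D p / TS d P.
The two rarest classes, TS D p and ts d P, are the double crossovers. Comparing them with the parentals, only the ts allele has switched, so ts is the middle locus and the order is p – ts – d.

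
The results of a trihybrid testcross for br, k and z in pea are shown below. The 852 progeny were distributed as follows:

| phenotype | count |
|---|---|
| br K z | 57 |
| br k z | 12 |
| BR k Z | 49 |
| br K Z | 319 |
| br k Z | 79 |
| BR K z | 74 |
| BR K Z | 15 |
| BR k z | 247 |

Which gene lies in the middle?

The two most frequent reciprocal classes, BR k z and br K Z, are the parental types, so the F1 was BR k z / br K Z.
The two rarest classes, br k z and BR K Z, are the double crossovers. Comparing them with the parentals, only the br allele has switched, so br is the middle locus and the order is z – br – k.

br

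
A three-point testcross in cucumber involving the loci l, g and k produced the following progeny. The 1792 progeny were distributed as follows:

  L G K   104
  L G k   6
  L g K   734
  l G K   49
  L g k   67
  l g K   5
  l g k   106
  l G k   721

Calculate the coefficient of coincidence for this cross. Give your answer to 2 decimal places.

0.70

The two most frequent reciprocal classes, L g K and l G k, are the parental types, so the F1 was L g K / l G k.
The two rarest classes, l g K and L G k, are the double crossovers. Comparing them with the parentals, only the l allele has switched, so l is the middle locus and the order is g – l – k.
g–l: (210 + 11)/1792 = 0.1233; l–k: (116 + 11)/1792 = 0.0709.
Expected DCO frequency = 0.1233 × 0.0709 ≈ 0.00874; observed = 11/1792 ≈ 0.00614.
Coefficient of coincidence = 0.00614/0.00874 ≈ 0.70.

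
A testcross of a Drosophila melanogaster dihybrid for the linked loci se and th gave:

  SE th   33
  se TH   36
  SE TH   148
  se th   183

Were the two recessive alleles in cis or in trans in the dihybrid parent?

cis

The two most frequent classes are SE TH (148) and se th (183); these are the parental (non-recombinant) types.
So the F1 carried SE TH on one chromosome and se th on the other — the recessive alleles are on the same chromosome (cis / coupling).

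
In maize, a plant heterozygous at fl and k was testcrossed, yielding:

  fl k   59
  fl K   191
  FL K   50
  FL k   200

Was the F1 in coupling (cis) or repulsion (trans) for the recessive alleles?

The two most frequent classes are FL k (200) and fl K (191); these are the parental (non-recombinant) types.
So the F1 carried FL k on one chromosome and fl K on the other — the recessive alleles are on opposite chromosomes (trans / repulsion).

trans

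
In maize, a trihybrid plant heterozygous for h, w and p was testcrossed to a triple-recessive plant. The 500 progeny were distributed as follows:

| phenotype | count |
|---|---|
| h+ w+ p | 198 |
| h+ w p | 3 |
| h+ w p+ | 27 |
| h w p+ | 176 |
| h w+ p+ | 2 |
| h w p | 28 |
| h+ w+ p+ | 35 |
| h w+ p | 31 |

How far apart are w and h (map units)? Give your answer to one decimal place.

The two most frequent reciprocal classes, h+ w+ p and h w p+, are the parental types, so the F1 was h+ w+ p / h w p+.
The two rarest classes, h+ w p and h w+ p+, are the double crossovers. Comparing them with the parentals, only the w allele has switched, so w is the middle locus and the order is h – w – p.
Crossovers in the h–w interval produce the single-crossover classes h w+ p and h+ w p+ (31 + 27 = 58) plus the double crossovers (5).
RF(h–w) = (58 + 5) / 500 = 63/500 = 0.1260 → 12.6 map units.

12.6 map units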